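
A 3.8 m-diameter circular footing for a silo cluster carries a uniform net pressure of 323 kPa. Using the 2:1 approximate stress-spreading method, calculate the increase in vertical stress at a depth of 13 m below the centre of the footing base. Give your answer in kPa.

By the 2:1 method the load spreads at 1 horizontal : 2 vertical, so at depth z the loaded area has grown by z in each plan dimension:
Δσ ≈ qD²/(D+z)² = 323×3.8²/(3.8+13)² = 16.525 kPa

Δσ_z ≈ 16.5 kPa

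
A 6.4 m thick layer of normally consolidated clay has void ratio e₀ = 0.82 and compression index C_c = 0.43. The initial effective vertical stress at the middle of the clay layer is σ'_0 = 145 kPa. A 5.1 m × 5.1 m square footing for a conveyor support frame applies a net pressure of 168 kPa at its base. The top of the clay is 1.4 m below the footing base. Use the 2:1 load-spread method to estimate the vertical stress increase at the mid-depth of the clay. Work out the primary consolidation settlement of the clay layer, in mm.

Mid-depth of clay below the footing base: z = 1.4 + 6.4/2 = 4.6 m.
Stress increase at mid-clay by the 2:1 spreading method:
Δσ = qBL/((B+z)(L+z)) = 168×5.1×5.1/((5.1+4.6)(5.1+4.6)) = 46.441 kPa
Final effective stress: σ'_f = σ'_0 + Δσ = 145 + 46.441 = 191.44 kPa.
Normally consolidated clay, so the full stress increment lies on the virgin compression line:
S_c = C_c·H/(1+e₀)·log₁₀(σ'_f/σ'_0) = 0.43×6.4/(1+0.82)×log₁₀(191.44/145)
    = 1.5121 × 0.12066 = 0.1824 m

S_c ≈ 182 mm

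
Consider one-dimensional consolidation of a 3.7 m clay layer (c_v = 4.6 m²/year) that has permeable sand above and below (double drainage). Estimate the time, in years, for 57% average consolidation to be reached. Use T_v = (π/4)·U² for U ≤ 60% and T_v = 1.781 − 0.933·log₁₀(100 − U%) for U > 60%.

t ≈ 0.19 years

Drainage path length: H_d = H/2 = 1.85 m (double drainage).
U ≤ 60%: T_v = (π/4)·U² = (π/4)×0.57² = 0.25518.
t = T_v·H_d²/c_v = 0.25518×1.85²/4.6 = 0.1899 years.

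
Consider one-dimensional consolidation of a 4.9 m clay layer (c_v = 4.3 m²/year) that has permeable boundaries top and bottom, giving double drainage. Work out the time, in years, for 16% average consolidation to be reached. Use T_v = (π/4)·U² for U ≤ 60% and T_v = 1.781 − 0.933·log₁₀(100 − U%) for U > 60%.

Drainage path length: H_d = H/2 = 2.45 m (double drainage).
U ≤ 60%: T_v = (π/4)·U² = (π/4)×0.16² = 0.020106.
t = T_v·H_d²/c_v = 0.020106×2.45²/4.3 = 0.02807 years.

t ≈ 0.0281 years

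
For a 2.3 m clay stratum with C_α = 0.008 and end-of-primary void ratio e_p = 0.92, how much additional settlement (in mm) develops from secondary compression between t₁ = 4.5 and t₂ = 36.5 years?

Secondary compression: S_s = C_α·H/(1+e_p)·log₁₀(t₂/t₁)
S_s = 0.008×2.3/(1+0.92)×log₁₀(36.5/4.5)
    = 0.009583 × 0.9091 = 0.008712 m

S_s ≈ 8.71 mm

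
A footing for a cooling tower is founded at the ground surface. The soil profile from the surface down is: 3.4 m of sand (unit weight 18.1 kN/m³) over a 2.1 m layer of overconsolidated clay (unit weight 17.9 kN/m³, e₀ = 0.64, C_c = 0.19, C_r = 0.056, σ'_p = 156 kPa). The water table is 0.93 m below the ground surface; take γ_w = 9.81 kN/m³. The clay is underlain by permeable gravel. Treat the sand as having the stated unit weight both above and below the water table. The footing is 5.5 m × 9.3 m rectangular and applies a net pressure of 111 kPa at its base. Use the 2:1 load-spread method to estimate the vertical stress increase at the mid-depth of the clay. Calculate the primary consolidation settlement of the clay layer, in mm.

S_c ≈ 20.1 mm

Mid-depth of clay below the ground surface: z = 3.4 + 2.1/2 = 4.45 m.
Total vertical stress at mid-clay: σ_v = 18.1×3.4 + 17.9×1.05 = 80.335 kPa.
Pore pressure: u = 9.81×(4.45 − 0.93) = 34.531 kPa.
Initial effective stress: σ'_0 = σ_v − u = 80.335 − 34.531 = 45.804 kPa.
Stress increase at mid-clay by the 2:1 spreading method:
Δσ = qBL/((B+z)(L+z)) = 111×5.5×9.3/((5.5+4.45)(9.3+4.45)) = 41.499 kPa
Final effective stress: σ'_f = 45.804 + 41.499 = 87.303 kPa.
σ'_f = 87.303 ≤ σ'_p = 156 kPa, so the clay remains overconsolidated and only the recompression index applies:
S_c = C_r·H/(1+e₀)·log₁₀(σ'_f/σ'_0) = 0.056×2.1/1.64×log₁₀(87.303/45.804)
    = 0.071708 × 0.28013 = 0.02009 m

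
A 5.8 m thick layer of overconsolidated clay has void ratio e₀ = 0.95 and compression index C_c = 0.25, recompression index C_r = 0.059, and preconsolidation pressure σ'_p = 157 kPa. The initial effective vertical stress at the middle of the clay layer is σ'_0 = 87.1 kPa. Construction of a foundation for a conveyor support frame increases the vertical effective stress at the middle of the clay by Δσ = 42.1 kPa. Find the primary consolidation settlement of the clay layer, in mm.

S_c ≈ 30.1 mm

Final effective stress: σ'_f = 87.1 + 42.1 = 129.2 kPa.
σ'_f = 129.2 ≤ σ'_p = 157 kPa, so the clay remains overconsolidated and only the recompression index applies:
S_c = C_r·H/(1+e₀)·log₁₀(σ'_f/σ'_0) = 0.059×5.8/1.95×log₁₀(129.2/87.1)
    = 0.17549 × 0.17124 = 0.03005 m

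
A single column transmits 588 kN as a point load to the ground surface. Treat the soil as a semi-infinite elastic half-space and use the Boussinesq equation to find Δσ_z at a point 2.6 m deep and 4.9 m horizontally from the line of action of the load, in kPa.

Boussinesq vertical stress below a point load on an elastic half-space:
Δσ_z = 3P/(2πz²) · [1 + (r/z)²]^(−5/2)
r/z = 4.9/2.6 = 1.8846; [1+(r/z)²]^(−5/2) = 0.022623.
Δσ_z = 3×588/(2π×2.6²) × 0.022623 = 41.531 × 0.022623 = 0.9396 kPa

Δσ_z ≈ 0.94 kPa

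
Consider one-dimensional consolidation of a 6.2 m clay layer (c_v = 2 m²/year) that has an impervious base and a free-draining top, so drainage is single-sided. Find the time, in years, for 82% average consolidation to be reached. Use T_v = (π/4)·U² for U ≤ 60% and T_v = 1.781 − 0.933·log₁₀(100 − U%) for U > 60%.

Drainage path length: H_d = H = 6.2 m (single drainage).
U > 60%: T_v = 1.781 − 0.933·log₁₀(100 − 82) = 0.60983.
t = T_v·H_d²/c_v = 0.60983×6.2²/2 = 11.72 years.

t ≈ 11.7 years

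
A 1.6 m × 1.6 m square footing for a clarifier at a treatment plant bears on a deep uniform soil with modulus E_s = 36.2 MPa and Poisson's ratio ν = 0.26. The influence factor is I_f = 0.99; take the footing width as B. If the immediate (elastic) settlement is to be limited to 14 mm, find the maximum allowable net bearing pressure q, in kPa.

q ≈ 343 kPa

E_s = 36.2 MPa = 36200 kPa.
S_e = q·B·(1−ν²)/E_s · I_f  ⇒  q = S_e·E_s / (B·(1−ν²)·I_f).
q = 0.014 × 36200 / (1.6 × 0.9324 × 0.99) = 343.1 kPa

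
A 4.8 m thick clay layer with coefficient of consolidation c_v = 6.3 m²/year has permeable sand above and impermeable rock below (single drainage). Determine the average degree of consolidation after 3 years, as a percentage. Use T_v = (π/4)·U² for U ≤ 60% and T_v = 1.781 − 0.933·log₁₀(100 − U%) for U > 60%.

U ≈ 89.3 %

Drainage path length: H_d = H = 4.8 m (single drainage).
T_v = c_v·t/H_d² = 6.3×3/4.8² = 0.82031.
T_v = 0.82031 corresponds to the U > 60% branch:
U = 1 − 10^((1.781 − T_v)/0.933)/100 = 0.8929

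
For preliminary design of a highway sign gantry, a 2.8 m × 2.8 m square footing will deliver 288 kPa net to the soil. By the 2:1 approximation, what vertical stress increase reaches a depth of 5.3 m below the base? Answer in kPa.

By the 2:1 method the load spreads at 1 horizontal : 2 vertical, so at depth z the loaded area has grown by z in each plan dimension:
Δσ = qBL/((B+z)(L+z)) = 288×2.8×2.8/((2.8+5.3)(2.8+5.3)) = 34.414 kPa

Δσ_z ≈ 34.4 kPa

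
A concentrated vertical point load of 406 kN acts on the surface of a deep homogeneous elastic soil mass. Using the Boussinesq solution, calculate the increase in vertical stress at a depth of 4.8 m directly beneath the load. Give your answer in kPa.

Boussinesq vertical stress below a point load on an elastic half-space:
Δσ_z = 3P/(2πz²) · [1 + (r/z)²]^(−5/2)
r/z = 0/4.8 = 0; [1+(r/z)²]^(−5/2) = 1.
Δσ_z = 3×406/(2π×4.8²) × 1 = 8.4137 × 1 = 8.414 kPa

Δσ_z ≈ 8.41 kPa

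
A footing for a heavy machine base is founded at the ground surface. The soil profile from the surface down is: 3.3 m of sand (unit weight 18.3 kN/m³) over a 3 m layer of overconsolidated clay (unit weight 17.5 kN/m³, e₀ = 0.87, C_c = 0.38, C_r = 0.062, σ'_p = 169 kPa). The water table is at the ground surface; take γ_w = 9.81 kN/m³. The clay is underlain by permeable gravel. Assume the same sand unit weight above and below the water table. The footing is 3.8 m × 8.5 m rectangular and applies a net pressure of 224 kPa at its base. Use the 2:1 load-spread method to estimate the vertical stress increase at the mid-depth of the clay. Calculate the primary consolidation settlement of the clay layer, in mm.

Mid-depth of clay below the ground surface: z = 3.3 + 3/2 = 4.8 m.
Total vertical stress at mid-clay: σ_v = 18.3×3.3 + 17.5×1.5 = 86.64 kPa.
Pore pressure: u = 9.81×(4.8 − 0) = 47.088 kPa.
Initial effective stress: σ'_0 = σ_v − u = 86.64 − 47.088 = 39.552 kPa.
Stress increase at mid-clay by the 2:1 spreading method:
Δσ = qBL/((B+z)(L+z)) = 224×3.8×8.5/((3.8+4.8)(8.5+4.8)) = 63.256 kPa
Final effective stress: σ'_f = 39.552 + 63.256 = 102.81 kPa.
σ'_f = 102.81 ≤ σ'_p = 169 kPa, so the clay remains overconsolidated and only the recompression index applies:
S_c = C_r·H/(1+e₀)·log₁₀(σ'_f/σ'_0) = 0.062×3/1.87×log₁₀(102.81/39.552)
    = 0.099467 × 0.41487 = 0.04127 m

S_c ≈ 41.3 mm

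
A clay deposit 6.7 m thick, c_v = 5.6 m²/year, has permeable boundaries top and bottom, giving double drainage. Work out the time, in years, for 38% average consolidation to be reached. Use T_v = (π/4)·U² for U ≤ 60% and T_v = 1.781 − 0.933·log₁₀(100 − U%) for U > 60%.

Drainage path length: H_d = H/2 = 3.35 m (double drainage).
U ≤ 60%: T_v = (π/4)·U² = (π/4)×0.38² = 0.11341.
t = T_v·H_d²/c_v = 0.11341×3.35²/5.6 = 0.2273 years.

t ≈ 0.227 years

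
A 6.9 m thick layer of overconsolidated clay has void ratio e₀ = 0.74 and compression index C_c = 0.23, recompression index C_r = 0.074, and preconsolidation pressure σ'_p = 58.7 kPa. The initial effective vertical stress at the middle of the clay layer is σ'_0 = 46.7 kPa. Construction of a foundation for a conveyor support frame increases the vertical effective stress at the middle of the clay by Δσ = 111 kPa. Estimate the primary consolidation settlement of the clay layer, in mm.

S_c ≈ 421 mm

Final effective stress: σ'_f = 46.7 + 111 = 157.7 kPa.
σ'_f = 157.7 > σ'_p = 58.7 kPa, so the stress path crosses the preconsolidation pressure — recompression up to σ'_p, then virgin compression beyond:
S_c = H/(1+e₀)·[C_r·log₁₀(σ'_p/σ'_0) + C_c·log₁₀(σ'_f/σ'_p)]
    = 6.9/1.74 × [0.074×log₁₀(58.7/46.7) + 0.23×log₁₀(157.7/58.7)]
    = 3.9655 × [0.0073498 + 0.098715] = 0.4206 m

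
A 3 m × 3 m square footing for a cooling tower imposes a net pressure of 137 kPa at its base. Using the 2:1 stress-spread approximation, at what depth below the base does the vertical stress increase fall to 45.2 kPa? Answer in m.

z ≈ 2.22 m

2:1 spreading — at depth z the loaded area has grown by z in each plan dimension:
qB²/(B+z)² = Δσ_z ⇒ z = B(√(q/Δσ_z) − 1) = 3×(√(137/45.2) − 1) = 2.223 m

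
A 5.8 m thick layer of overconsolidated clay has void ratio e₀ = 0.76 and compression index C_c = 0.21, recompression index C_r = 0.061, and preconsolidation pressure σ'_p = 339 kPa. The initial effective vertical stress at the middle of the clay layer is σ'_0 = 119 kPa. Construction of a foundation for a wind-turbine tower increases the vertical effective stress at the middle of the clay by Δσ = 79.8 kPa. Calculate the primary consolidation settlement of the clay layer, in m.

Final effective stress: σ'_f = 119 + 79.8 = 198.8 kPa.
σ'_f = 198.8 ≤ σ'_p = 339 kPa, so the clay remains overconsolidated and only the recompression index applies:
S_c = C_r·H/(1+e₀)·log₁₀(σ'_f/σ'_0) = 0.061×5.8/1.76×log₁₀(198.8/119)
    = 0.20103 × 0.22287 = 0.0448 m

S_c ≈ 0.0448 m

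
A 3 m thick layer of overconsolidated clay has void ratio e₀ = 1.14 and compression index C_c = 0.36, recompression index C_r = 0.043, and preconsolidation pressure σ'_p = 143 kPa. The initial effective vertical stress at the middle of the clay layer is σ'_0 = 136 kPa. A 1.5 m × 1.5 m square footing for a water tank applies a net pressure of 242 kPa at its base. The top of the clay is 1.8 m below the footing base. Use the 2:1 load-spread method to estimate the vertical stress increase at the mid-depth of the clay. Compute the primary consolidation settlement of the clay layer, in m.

S_c ≈ 0.0254 m

Mid-depth of clay below the footing base: z = 1.8 + 3/2 = 3.3 m.
Stress increase at mid-clay by the 2:1 spreading method:
Δσ = qBL/((B+z)(L+z)) = 242×1.5×1.5/((1.5+3.3)(1.5+3.3)) = 23.633 kPa
Final effective stress: σ'_f = 136 + 23.633 = 159.63 kPa.
σ'_f = 159.63 > σ'_p = 143 kPa, so the stress path crosses the preconsolidation pressure — recompression up to σ'_p, then virgin compression beyond:
S_c = H/(1+e₀)·[C_r·log₁₀(σ'_p/σ'_0) + C_c·log₁₀(σ'_f/σ'_p)]
    = 3/2.14 × [0.043×log₁₀(143/136) + 0.36×log₁₀(159.63/143)]
    = 1.4019 × [0.00093728 + 0.0172] = 0.02543 m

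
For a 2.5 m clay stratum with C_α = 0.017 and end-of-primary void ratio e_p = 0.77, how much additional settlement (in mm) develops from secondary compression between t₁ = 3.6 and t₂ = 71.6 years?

S_s ≈ 31.2 mm

Secondary compression: S_s = C_α·H/(1+e_p)·log₁₀(t₂/t₁)
S_s = 0.017×2.5/(1+0.77)×log₁₀(71.6/3.6)
    = 0.02401 × 1.299 = 0.03118 m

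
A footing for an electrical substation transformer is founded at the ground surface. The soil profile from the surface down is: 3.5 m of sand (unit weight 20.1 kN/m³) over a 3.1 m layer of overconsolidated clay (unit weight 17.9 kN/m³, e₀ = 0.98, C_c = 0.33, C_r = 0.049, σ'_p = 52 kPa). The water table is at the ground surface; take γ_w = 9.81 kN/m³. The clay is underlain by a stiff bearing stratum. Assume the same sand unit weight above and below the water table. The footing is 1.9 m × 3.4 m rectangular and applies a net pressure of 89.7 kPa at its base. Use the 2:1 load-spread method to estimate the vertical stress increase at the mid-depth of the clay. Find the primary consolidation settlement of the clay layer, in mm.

S_c ≈ 28.4 mm

Mid-depth of clay below the ground surface: z = 3.5 + 3.1/2 = 5.05 m.
Total vertical stress at mid-clay: σ_v = 20.1×3.5 + 17.9×1.55 = 98.095 kPa.
Pore pressure: u = 9.81×(5.05 − 0) = 49.541 kPa.
Initial effective stress: σ'_0 = σ_v − u = 98.095 − 49.541 = 48.554 kPa.
Stress increase at mid-clay by the 2:1 spreading method:
Δσ = qBL/((B+z)(L+z)) = 89.7×1.9×3.4/((1.9+5.05)(3.4+5.05)) = 9.867 kPa
Final effective stress: σ'_f = 48.554 + 9.867 = 58.421 kPa.
σ'_f = 58.421 > σ'_p = 52 kPa, so the stress path crosses the preconsolidation pressure — recompression up to σ'_p, then virgin compression beyond:
S_c = H/(1+e₀)·[C_r·log₁₀(σ'_p/σ'_0) + C_c·log₁₀(σ'_f/σ'_p)]
    = 3.1/1.98 × [0.049×log₁₀(52/48.554) + 0.33×log₁₀(58.421/52)]
    = 1.5657 × [0.0014591 + 0.016687] = 0.02841 m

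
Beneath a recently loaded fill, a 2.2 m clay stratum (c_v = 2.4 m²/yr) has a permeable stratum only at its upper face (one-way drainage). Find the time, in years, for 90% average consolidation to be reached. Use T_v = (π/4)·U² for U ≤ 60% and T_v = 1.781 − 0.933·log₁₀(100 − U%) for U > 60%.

Drainage path length: H_d = H = 2.2 m (single drainage).
U > 60%: T_v = 1.781 − 0.933·log₁₀(100 − 90) = 0.848.
t = T_v·H_d²/c_v = 0.848×2.2²/2.4 = 1.71 years.

t ≈ 1.71 years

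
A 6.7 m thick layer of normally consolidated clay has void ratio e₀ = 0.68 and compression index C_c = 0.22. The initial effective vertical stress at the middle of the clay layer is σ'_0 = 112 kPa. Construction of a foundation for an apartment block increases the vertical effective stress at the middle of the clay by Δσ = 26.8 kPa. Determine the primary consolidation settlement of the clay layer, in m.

S_c ≈ 0.0817 m

Final effective stress: σ'_f = σ'_0 + Δσ = 112 + 26.8 = 138.8 kPa.
Normally consolidated clay, so the full stress increment lies on the virgin compression line:
S_c = C_c·H/(1+e₀)·log₁₀(σ'_f/σ'_0) = 0.22×6.7/(1+0.68)×log₁₀(138.8/112)
    = 0.87738 × 0.093171 = 0.08175 m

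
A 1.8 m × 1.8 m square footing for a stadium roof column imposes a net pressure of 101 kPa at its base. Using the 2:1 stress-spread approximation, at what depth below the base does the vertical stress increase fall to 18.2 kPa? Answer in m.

z ≈ 2.44 m

2:1 spreading — at depth z the loaded area has grown by z in each plan dimension:
qB²/(B+z)² = Δσ_z ⇒ z = B(√(q/Δσ_z) − 1) = 1.8×(√(101/18.2) − 1) = 2.44 m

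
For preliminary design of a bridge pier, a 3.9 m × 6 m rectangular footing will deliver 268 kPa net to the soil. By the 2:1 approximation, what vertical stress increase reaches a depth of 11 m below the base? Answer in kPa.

By the 2:1 method the load spreads at 1 horizontal : 2 vertical, so at depth z the loaded area has grown by z in each plan dimension:
Δσ = qBL/((B+z)(L+z)) = 268×3.9×6/((3.9+11)(6+11)) = 24.758 kPa

Δσ_z ≈ 24.8 kPa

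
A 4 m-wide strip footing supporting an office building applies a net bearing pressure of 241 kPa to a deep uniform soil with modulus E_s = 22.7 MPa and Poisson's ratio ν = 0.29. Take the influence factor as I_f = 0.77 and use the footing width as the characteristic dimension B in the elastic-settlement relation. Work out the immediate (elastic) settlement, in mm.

S_e ≈ 29.9 mm

Immediate (elastic) settlement: S_e = q·B·(1−ν²)/E_s · I_f.
E_s = 22.7 MPa = 22700 kPa.
S_e = 241 × 4 × (1 − 0.29²) / 22700 × 0.77
    = 241 × 4 × 0.9159 / 22700 × 0.77
    = 0.02995 m = 29.95 mm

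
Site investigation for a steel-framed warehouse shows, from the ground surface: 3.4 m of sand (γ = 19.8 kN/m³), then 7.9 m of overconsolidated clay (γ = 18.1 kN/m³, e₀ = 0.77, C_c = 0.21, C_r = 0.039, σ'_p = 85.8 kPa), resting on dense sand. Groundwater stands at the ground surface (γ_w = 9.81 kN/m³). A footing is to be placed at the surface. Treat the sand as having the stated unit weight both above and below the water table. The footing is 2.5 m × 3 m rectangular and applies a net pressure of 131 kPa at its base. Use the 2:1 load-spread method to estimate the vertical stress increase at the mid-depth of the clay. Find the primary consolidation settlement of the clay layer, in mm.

Mid-depth of clay below the ground surface: z = 3.4 + 7.9/2 = 7.35 m.
Total vertical stress at mid-clay: σ_v = 19.8×3.4 + 18.1×3.95 = 138.81 kPa.
Pore pressure: u = 9.81×(7.35 − 0) = 72.103 kPa.
Initial effective stress: σ'_0 = σ_v − u = 138.81 − 72.103 = 66.707 kPa.
Stress increase at mid-clay by the 2:1 spreading method:
Δσ = qBL/((B+z)(L+z)) = 131×2.5×3/((2.5+7.35)(3+7.35)) = 9.6373 kPa
Final effective stress: σ'_f = 66.707 + 9.6373 = 76.344 kPa.
σ'_f = 76.344 ≤ σ'_p = 85.8 kPa, so the clay remains overconsolidated and only the recompression index applies:
S_c = C_r·H/(1+e₀)·log₁₀(σ'_f/σ'_0) = 0.039×7.9/1.77×log₁₀(76.344/66.707)
    = 0.17407 × 0.058604 = 0.0102 m

S_c ≈ 10.2 mm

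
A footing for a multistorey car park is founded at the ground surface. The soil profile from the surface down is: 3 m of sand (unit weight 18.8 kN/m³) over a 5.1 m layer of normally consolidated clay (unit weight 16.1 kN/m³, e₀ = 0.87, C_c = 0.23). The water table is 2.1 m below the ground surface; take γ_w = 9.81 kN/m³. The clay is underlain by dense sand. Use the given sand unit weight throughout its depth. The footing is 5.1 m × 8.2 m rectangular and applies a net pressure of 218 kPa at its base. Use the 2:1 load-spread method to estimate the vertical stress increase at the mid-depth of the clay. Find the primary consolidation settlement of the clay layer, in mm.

Mid-depth of clay below the ground surface: z = 3 + 5.1/2 = 5.55 m.
Total vertical stress at mid-clay: σ_v = 18.8×3 + 16.1×2.55 = 97.455 kPa.
Pore pressure: u = 9.81×(5.55 − 2.1) = 33.845 kPa.
Initial effective stress: σ'_0 = σ_v − u = 97.455 − 33.845 = 63.61 kPa.
Stress increase at mid-clay by the 2:1 spreading method:
Δσ = qBL/((B+z)(L+z)) = 218×5.1×8.2/((5.1+5.55)(8.2+5.55)) = 62.257 kPa
Final effective stress: σ'_f = σ'_0 + Δσ = 63.61 + 62.257 = 125.87 kPa.
Normally consolidated clay, so the full stress increment lies on the virgin compression line:
S_c = C_c·H/(1+e₀)·log₁₀(σ'_f/σ'_0) = 0.23×5.1/(1+0.87)×log₁₀(125.87/63.61)
    = 0.62727 × 0.2964 = 0.1859 m

S_c ≈ 186 mm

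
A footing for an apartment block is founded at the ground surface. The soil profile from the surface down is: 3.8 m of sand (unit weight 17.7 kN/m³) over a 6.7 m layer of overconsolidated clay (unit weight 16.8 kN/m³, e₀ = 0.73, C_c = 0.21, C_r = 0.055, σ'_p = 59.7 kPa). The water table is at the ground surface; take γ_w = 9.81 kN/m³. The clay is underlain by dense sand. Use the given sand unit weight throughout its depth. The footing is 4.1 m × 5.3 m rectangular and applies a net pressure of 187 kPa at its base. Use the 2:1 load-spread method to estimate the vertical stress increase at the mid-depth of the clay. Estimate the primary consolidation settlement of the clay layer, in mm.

Mid-depth of clay below the ground surface: z = 3.8 + 6.7/2 = 7.15 m.
Total vertical stress at mid-clay: σ_v = 17.7×3.8 + 16.8×3.35 = 123.54 kPa.
Pore pressure: u = 9.81×(7.15 − 0) = 70.142 kPa.
Initial effective stress: σ'_0 = σ_v − u = 123.54 − 70.142 = 53.398 kPa.
Stress increase at mid-clay by the 2:1 spreading method:
Δσ = qBL/((B+z)(L+z)) = 187×4.1×5.3/((4.1+7.15)(5.3+7.15)) = 29.012 kPa
Final effective stress: σ'_f = 53.398 + 29.012 = 82.41 kPa.
σ'_f = 82.41 > σ'_p = 59.7 kPa, so the stress path crosses the preconsolidation pressure — recompression up to σ'_p, then virgin compression beyond:
S_c = H/(1+e₀)·[C_r·log₁₀(σ'_p/σ'_0) + C_c·log₁₀(σ'_f/σ'_p)]
    = 6.7/1.73 × [0.055×log₁₀(59.7/53.398) + 0.21×log₁₀(82.41/59.7)]
    = 3.8728 × [0.0026647 + 0.029401] = 0.1242 m

S_c ≈ 124 mm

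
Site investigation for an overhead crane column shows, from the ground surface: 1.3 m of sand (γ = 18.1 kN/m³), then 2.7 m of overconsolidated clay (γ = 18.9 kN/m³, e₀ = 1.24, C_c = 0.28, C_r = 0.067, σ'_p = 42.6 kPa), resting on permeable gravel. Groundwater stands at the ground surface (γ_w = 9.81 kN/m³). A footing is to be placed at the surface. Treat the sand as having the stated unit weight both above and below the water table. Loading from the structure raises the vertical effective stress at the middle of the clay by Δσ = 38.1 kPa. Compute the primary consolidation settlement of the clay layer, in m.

S_c ≈ 0.0745 m

Mid-depth of clay below the ground surface: z = 1.3 + 2.7/2 = 2.65 m.
Total vertical stress at mid-clay: σ_v = 18.1×1.3 + 18.9×1.35 = 49.045 kPa.
Pore pressure: u = 9.81×(2.65 − 0) = 25.997 kPa.
Initial effective stress: σ'_0 = σ_v − u = 49.045 − 25.997 = 23.048 kPa.
Final effective stress: σ'_f = 23.048 + 38.1 = 61.148 kPa.
σ'_f = 61.148 > σ'_p = 42.6 kPa, so the stress path crosses the preconsolidation pressure — recompression up to σ'_p, then virgin compression beyond:
S_c = H/(1+e₀)·[C_r·log₁₀(σ'_p/σ'_0) + C_c·log₁₀(σ'_f/σ'_p)]
    = 2.7/2.24 × [0.067×log₁₀(42.6/23.048) + 0.28×log₁₀(61.148/42.6)]
    = 1.2054 × [0.017874 + 0.043952] = 0.07453 m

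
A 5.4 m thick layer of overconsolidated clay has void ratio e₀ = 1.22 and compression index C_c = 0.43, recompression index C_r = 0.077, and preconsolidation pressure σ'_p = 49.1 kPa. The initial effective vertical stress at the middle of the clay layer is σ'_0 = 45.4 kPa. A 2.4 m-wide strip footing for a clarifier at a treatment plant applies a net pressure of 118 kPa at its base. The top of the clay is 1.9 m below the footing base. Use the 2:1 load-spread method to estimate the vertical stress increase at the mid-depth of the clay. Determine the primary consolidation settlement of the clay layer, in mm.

S_c ≈ 260 mm

Mid-depth of clay below the footing base: z = 1.9 + 5.4/2 = 4.6 m.
Stress increase at mid-clay by the 2:1 spreading method:
Δσ = qB/(B+z) = 118×2.4/(2.4+4.6) = 40.457 kPa
Final effective stress: σ'_f = 45.4 + 40.457 = 85.857 kPa.
σ'_f = 85.857 > σ'_p = 49.1 kPa, so the stress path crosses the preconsolidation pressure — recompression up to σ'_p, then virgin compression beyond:
S_c = H/(1+e₀)·[C_r·log₁₀(σ'_p/σ'_0) + C_c·log₁₀(σ'_f/σ'_p)]
    = 5.4/2.22 × [0.077×log₁₀(49.1/45.4) + 0.43×log₁₀(85.857/49.1)]
    = 2.4324 × [0.00262 + 0.10436] = 0.2602 m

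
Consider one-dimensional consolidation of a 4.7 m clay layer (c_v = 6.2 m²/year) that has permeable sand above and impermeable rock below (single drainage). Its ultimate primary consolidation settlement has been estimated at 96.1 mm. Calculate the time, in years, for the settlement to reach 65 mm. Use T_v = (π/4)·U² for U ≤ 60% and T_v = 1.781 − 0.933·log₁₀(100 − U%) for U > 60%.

t ≈ 1.33 years

Drainage path length: H_d = H = 4.7 m (single drainage).
U = S(t)/S_ult = 65/96.1 = 0.6764.
U > 60%: T_v = 1.781 − 0.933·log₁₀(100 − 67.638) = 0.37214.
t = T_v·H_d²/c_v = 0.37214×4.7²/6.2 = 1.326 years.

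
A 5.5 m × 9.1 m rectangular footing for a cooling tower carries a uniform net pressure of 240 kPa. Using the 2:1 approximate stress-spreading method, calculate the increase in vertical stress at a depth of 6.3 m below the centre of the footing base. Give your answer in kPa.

Δσ_z ≈ 66.1 kPa

By the 2:1 method the load spreads at 1 horizontal : 2 vertical, so at depth z the loaded area has grown by z in each plan dimension:
Δσ = qBL/((B+z)(L+z)) = 240×5.5×9.1/((5.5+6.3)(9.1+6.3)) = 66.102 kPa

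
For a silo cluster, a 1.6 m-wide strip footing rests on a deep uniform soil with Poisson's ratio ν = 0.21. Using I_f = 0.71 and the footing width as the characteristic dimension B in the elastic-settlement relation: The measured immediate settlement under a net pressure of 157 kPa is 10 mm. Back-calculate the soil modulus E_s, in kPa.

E_s ≈ 17000 kPa

S_e = q·B·(1−ν²)/E_s · I_f  ⇒  E_s = q·B·(1−ν²)·I_f / S_e.
E_s = 157 × 1.6 × 0.9559 × 0.71 / 0.01 = 17050 kPa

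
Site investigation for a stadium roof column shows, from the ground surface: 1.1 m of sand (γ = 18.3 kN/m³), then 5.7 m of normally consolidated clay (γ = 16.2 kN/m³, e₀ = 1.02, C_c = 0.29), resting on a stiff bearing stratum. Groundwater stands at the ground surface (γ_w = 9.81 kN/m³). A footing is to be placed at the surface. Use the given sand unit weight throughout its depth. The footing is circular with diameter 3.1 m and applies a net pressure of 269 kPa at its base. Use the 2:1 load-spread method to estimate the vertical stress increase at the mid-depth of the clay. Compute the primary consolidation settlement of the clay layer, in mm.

Mid-depth of clay below the ground surface: z = 1.1 + 5.7/2 = 3.95 m.
Total vertical stress at mid-clay: σ_v = 18.3×1.1 + 16.2×2.85 = 66.3 kPa.
Pore pressure: u = 9.81×(3.95 − 0) = 38.75 kPa.
Initial effective stress: σ'_0 = σ_v − u = 66.3 − 38.75 = 27.55 kPa.
Stress increase at mid-clay by the 2:1 spreading method:
Δσ ≈ qD²/(D+z)² = 269×3.1²/(3.1+3.95)² = 52.011 kPa
Final effective stress: σ'_f = σ'_0 + Δσ = 27.55 + 52.011 = 79.561 kPa.
Normally consolidated clay, so the full stress increment lies on the virgin compression line:
S_c = C_c·H/(1+e₀)·log₁₀(σ'_f/σ'_0) = 0.29×5.7/(1+1.02)×log₁₀(79.561/27.55)
    = 0.81832 × 0.46058 = 0.3769 m

S_c ≈ 377 mm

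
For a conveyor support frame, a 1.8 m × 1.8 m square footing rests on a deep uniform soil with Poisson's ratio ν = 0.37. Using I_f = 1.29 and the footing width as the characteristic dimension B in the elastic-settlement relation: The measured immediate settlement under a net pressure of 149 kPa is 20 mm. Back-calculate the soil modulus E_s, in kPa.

E_s ≈ 14900 kPa

S_e = q·B·(1−ν²)/E_s · I_f  ⇒  E_s = q·B·(1−ν²)·I_f / S_e.
E_s = 149 × 1.8 × 0.8631 × 1.29 / 0.02 = 14930 kPa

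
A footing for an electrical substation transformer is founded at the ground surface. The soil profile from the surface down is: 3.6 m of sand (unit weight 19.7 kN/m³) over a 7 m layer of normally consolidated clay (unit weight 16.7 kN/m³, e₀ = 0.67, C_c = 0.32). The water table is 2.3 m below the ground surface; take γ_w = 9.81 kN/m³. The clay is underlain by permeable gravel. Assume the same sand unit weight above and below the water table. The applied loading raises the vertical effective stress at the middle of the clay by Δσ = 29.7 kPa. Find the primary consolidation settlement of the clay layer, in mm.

S_c ≈ 180 mm

Mid-depth of clay below the ground surface: z = 3.6 + 7/2 = 7.1 m.
Total vertical stress at mid-clay: σ_v = 19.7×3.6 + 16.7×3.5 = 129.37 kPa.
Pore pressure: u = 9.81×(7.1 − 2.3) = 47.088 kPa.
Initial effective stress: σ'_0 = σ_v − u = 129.37 − 47.088 = 82.282 kPa.
Final effective stress: σ'_f = σ'_0 + Δσ = 82.282 + 29.7 = 111.98 kPa.
Normally consolidated clay, so the full stress increment lies on the virgin compression line:
S_c = C_c·H/(1+e₀)·log₁₀(σ'_f/σ'_0) = 0.32×7/(1+0.67)×log₁₀(111.98/82.282)
    = 1.3413 × 0.13384 = 0.1795 m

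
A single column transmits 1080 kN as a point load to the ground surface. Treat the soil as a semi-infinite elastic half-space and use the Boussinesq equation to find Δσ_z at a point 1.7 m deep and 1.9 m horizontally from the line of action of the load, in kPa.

Δσ_z ≈ 23.5 kPa

Boussinesq vertical stress below a point load on an elastic half-space:
Δσ_z = 3P/(2πz²) · [1 + (r/z)²]^(−5/2)
r/z = 1.9/1.7 = 1.1176; [1+(r/z)²]^(−5/2) = 0.13181.
Δσ_z = 3×1080/(2π×1.7²) × 0.13181 = 178.43 × 0.13181 = 23.52 kPa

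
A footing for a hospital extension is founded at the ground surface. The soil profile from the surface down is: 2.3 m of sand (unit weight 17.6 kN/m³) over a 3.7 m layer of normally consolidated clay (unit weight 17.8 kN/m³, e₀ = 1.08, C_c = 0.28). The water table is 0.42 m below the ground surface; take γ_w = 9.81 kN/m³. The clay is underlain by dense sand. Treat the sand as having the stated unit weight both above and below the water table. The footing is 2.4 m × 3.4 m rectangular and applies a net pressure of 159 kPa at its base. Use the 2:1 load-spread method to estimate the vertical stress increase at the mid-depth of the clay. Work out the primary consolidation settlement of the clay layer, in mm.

Mid-depth of clay below the ground surface: z = 2.3 + 3.7/2 = 4.15 m.
Total vertical stress at mid-clay: σ_v = 17.6×2.3 + 17.8×1.85 = 73.41 kPa.
Pore pressure: u = 9.81×(4.15 − 0.42) = 36.591 kPa.
Initial effective stress: σ'_0 = σ_v − u = 73.41 − 36.591 = 36.819 kPa.
Stress increase at mid-clay by the 2:1 spreading method:
Δσ = qBL/((B+z)(L+z)) = 159×2.4×3.4/((2.4+4.15)(3.4+4.15)) = 26.236 kPa
Final effective stress: σ'_f = σ'_0 + Δσ = 36.819 + 26.236 = 63.055 kPa.
Normally consolidated clay, so the full stress increment lies on the virgin compression line:
S_c = C_c·H/(1+e₀)·log₁₀(σ'_f/σ'_0) = 0.28×3.7/(1+1.08)×log₁₀(63.055/36.819)
    = 0.49808 × 0.23365 = 0.1164 m

S_c ≈ 116 mm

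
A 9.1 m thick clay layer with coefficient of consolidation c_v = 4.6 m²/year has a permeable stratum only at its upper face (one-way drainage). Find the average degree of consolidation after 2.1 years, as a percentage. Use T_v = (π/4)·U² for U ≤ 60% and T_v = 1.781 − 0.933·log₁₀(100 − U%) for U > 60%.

Drainage path length: H_d = H = 9.1 m (single drainage).
T_v = c_v·t/H_d² = 4.6×2.1/9.1² = 0.11665.
T_v = 0.11665 corresponds to the U ≤ 60% branch:
U = √(4T_v/π) = 0.3854

U ≈ 38.5 %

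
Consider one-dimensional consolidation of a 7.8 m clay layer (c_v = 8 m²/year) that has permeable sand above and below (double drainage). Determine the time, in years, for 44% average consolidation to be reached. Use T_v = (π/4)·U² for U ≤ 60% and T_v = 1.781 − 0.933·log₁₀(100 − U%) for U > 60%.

Drainage path length: H_d = H/2 = 3.9 m (double drainage).
U ≤ 60%: T_v = (π/4)·U² = (π/4)×0.44² = 0.15205.
t = T_v·H_d²/c_v = 0.15205×3.9²/8 = 0.2891 years.

t ≈ 0.289 years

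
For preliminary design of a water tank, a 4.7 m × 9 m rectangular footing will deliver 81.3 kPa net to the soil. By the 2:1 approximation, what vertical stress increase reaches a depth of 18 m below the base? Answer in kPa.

By the 2:1 method the load spreads at 1 horizontal : 2 vertical, so at depth z the loaded area has grown by z in each plan dimension:
Δσ = qBL/((B+z)(L+z)) = 81.3×4.7×9/((4.7+18)(9+18)) = 5.611 kPa

Δσ_z ≈ 5.61 kPa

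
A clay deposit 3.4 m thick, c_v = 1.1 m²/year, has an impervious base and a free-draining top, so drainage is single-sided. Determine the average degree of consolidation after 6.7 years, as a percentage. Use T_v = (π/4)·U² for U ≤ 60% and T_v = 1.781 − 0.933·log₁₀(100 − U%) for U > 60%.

U ≈ 83.2 %

Drainage path length: H_d = H = 3.4 m (single drainage).
T_v = c_v·t/H_d² = 1.1×6.7/3.4² = 0.63754.
T_v = 0.63754 corresponds to the U > 60% branch:
U = 1 − 10^((1.781 − T_v)/0.933)/100 = 0.8319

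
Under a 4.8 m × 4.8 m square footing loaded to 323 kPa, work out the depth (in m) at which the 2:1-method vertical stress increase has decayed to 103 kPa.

2:1 spreading — at depth z the loaded area has grown by z in each plan dimension:
qB²/(B+z)² = Δσ_z ⇒ z = B(√(q/Δσ_z) − 1) = 4.8×(√(323/103) − 1) = 3.7 m

z ≈ 3.7 m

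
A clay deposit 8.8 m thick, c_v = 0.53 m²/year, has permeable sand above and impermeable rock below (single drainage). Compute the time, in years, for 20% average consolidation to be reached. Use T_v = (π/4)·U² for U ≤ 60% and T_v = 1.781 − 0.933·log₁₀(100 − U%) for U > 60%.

t ≈ 4.59 years

Drainage path length: H_d = H = 8.8 m (single drainage).
U ≤ 60%: T_v = (π/4)·U² = (π/4)×0.2² = 0.031416.
t = T_v·H_d²/c_v = 0.031416×8.8²/0.53 = 4.59 years.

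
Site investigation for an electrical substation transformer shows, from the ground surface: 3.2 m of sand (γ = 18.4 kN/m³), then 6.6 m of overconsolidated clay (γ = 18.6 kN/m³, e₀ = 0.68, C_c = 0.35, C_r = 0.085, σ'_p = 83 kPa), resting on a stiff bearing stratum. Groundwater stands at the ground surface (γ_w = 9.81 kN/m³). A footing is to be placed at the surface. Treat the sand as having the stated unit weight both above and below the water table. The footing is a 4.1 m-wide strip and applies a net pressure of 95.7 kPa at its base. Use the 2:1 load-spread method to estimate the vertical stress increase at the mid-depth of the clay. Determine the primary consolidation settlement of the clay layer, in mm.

S_c ≈ 127 mm

Mid-depth of clay below the ground surface: z = 3.2 + 6.6/2 = 6.5 m.
Total vertical stress at mid-clay: σ_v = 18.4×3.2 + 18.6×3.3 = 120.26 kPa.
Pore pressure: u = 9.81×(6.5 − 0) = 63.765 kPa.
Initial effective stress: σ'_0 = σ_v − u = 120.26 − 63.765 = 56.495 kPa.
Stress increase at mid-clay by the 2:1 spreading method:
Δσ = qB/(B+z) = 95.7×4.1/(4.1+6.5) = 37.016 kPa
Final effective stress: σ'_f = 56.495 + 37.016 = 93.511 kPa.
σ'_f = 93.511 > σ'_p = 83 kPa, so the stress path crosses the preconsolidation pressure — recompression up to σ'_p, then virgin compression beyond:
S_c = H/(1+e₀)·[C_r·log₁₀(σ'_p/σ'_0) + C_c·log₁₀(σ'_f/σ'_p)]
    = 6.6/1.68 × [0.085×log₁₀(83/56.495) + 0.35×log₁₀(93.511/83)]
    = 3.9286 × [0.014201 + 0.018125] = 0.127 m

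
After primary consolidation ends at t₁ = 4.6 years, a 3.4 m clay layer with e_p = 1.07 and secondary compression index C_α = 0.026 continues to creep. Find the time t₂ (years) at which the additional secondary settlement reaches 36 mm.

S_s = C_α·H/(1+e_p)·log₁₀(t₂/t₁) ⇒ log₁₀(t₂/t₁) = S_s·(1+e_p)/(C_α·H).
log₁₀(t₂/t₁) = 0.036 × (1+1.07) / (0.026×3.4) = 0.843
t₂ = t₁ × 10^0.843 = 4.6 × 6.966 = 32.04 years

t₂ ≈ 32 years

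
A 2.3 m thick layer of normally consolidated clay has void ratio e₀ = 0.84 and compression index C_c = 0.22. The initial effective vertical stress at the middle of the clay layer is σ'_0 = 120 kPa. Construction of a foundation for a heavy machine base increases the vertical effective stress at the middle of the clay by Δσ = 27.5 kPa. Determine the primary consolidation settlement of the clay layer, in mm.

Final effective stress: σ'_f = σ'_0 + Δσ = 120 + 27.5 = 147.5 kPa.
Normally consolidated clay, so the full stress increment lies on the virgin compression line:
S_c = C_c·H/(1+e₀)·log₁₀(σ'_f/σ'_0) = 0.22×2.3/(1+0.84)×log₁₀(147.5/120)
    = 0.275 × 0.089611 = 0.02464 m

S_c ≈ 24.6 mm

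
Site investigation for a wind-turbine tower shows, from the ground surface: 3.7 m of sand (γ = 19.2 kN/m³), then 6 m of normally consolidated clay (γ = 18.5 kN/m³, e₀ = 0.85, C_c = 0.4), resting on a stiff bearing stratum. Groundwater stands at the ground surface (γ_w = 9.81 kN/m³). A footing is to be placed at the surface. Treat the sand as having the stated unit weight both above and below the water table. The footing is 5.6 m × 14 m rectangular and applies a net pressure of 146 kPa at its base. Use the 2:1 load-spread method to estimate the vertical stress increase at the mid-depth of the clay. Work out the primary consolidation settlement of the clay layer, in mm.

Mid-depth of clay below the ground surface: z = 3.7 + 6/2 = 6.7 m.
Total vertical stress at mid-clay: σ_v = 19.2×3.7 + 18.5×3 = 126.54 kPa.
Pore pressure: u = 9.81×(6.7 − 0) = 65.727 kPa.
Initial effective stress: σ'_0 = σ_v − u = 126.54 − 65.727 = 60.813 kPa.
Stress increase at mid-clay by the 2:1 spreading method:
Δσ = qBL/((B+z)(L+z)) = 146×5.6×14/((5.6+6.7)(14+6.7)) = 44.957 kPa
Final effective stress: σ'_f = σ'_0 + Δσ = 60.813 + 44.957 = 105.77 kPa.
Normally consolidated clay, so the full stress increment lies on the virgin compression line:
S_c = C_c·H/(1+e₀)·log₁₀(σ'_f/σ'_0) = 0.4×6/(1+0.85)×log₁₀(105.77/60.813)
    = 1.2973 × 0.24037 = 0.3118 m

S_c ≈ 312 mm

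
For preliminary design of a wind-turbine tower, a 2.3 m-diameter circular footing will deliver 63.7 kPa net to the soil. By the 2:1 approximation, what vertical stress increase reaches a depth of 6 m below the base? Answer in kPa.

Δσ_z ≈ 4.89 kPa

By the 2:1 method the load spreads at 1 horizontal : 2 vertical, so at depth z the loaded area has grown by z in each plan dimension:
Δσ ≈ qD²/(D+z)² = 63.7×2.3²/(2.3+6)² = 4.8915 kPa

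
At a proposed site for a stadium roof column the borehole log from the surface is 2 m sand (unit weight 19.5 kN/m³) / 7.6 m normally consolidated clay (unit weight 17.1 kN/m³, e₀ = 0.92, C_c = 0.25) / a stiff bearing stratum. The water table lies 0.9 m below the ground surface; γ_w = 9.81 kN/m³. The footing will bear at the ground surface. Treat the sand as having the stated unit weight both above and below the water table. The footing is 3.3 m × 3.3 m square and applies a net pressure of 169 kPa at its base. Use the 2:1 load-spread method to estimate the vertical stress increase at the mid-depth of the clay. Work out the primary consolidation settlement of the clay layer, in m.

S_c ≈ 0.144 m

Mid-depth of clay below the ground surface: z = 2 + 7.6/2 = 5.8 m.
Total vertical stress at mid-clay: σ_v = 19.5×2 + 17.1×3.8 = 103.98 kPa.
Pore pressure: u = 9.81×(5.8 − 0.9) = 48.069 kPa.
Initial effective stress: σ'_0 = σ_v − u = 103.98 − 48.069 = 55.911 kPa.
Stress increase at mid-clay by the 2:1 spreading method:
Δσ = qBL/((B+z)(L+z)) = 169×3.3×3.3/((3.3+5.8)(3.3+5.8)) = 22.224 kPa
Final effective stress: σ'_f = σ'_0 + Δσ = 55.911 + 22.224 = 78.135 kPa.
Normally consolidated clay, so the full stress increment lies on the virgin compression line:
S_c = C_c·H/(1+e₀)·log₁₀(σ'_f/σ'_0) = 0.25×7.6/(1+0.92)×log₁₀(78.135/55.911)
    = 0.98958 × 0.14535 = 0.1438 m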